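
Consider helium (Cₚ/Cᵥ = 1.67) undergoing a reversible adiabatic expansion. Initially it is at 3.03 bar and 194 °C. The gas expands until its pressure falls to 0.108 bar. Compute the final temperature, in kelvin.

Adiabatic: T₂/T₁ = (P₂/P₁)^((γ−1)/γ).
T₁ = 194 °C = 467.1 K.
T₂ = 467.1 × (0.108/3.03)^(0.401) = 122.6 K.

T₂ ≈ 123 K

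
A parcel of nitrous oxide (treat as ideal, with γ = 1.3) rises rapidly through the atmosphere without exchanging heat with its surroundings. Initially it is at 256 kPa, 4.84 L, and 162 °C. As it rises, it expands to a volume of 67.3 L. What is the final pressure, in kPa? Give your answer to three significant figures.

Since PV^γ is constant along a reversible adiabat, P₂ = P₁ (V₁/V₂)^γ.
P₂ = 256 × (4.84/67.3)^(1.3) = 8.358 kPa.

P₂ ≈ 8.36 kPa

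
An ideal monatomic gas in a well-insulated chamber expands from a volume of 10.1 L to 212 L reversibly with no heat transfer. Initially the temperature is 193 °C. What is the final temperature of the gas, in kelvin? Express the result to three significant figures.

T₂ ≈ 61.3 K

For a reversible adiabat TV^(γ−1) is constant, so T₂ = T₁ (V₁/V₂)^(γ−1).
For a monatomic ideal gas γ = 5/3, so γ−1 = 2/3.
T₁ = 193 °C = 466.1 K.
T₂ = 466.1 × (10.1/212)^(2/3) = 61.26 K.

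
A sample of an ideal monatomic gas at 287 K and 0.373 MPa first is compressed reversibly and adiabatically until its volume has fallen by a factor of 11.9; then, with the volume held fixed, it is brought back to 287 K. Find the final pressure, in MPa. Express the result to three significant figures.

For a monatomic ideal gas γ = 5/3.
Adiabatic step (PV^γ = const): P₂ = 0.373×11.9^(5/3) = 23.14 MPa; T₂ = 287×11.9^(2/3) = 1496 K.
Isochoric: P₃ = P₂(T₃/T₂) = 23.14 × (287/1496) = 4.439 MPa.

P₃ ≈ 4.44 MPa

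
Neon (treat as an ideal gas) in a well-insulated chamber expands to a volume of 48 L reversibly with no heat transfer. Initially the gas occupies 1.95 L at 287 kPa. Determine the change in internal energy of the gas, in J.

ΔU ≈ -740 J

γ = 5/3 for a monatomic ideal gas.
P₂ = P₁(V₁/V₂)^γ = 287×(1.95/48)^(5/3) = 1.378 kPa.
For a reversible adiabat, W_by_gas = (P₁V₁ − P₂V₂)/(γ−1).
W_by = (287000×0.00195 − 1378×0.048) / (2/3) = 740.3 J.
Q = 0 ⇒ ΔU = −W_by = -740.3 J.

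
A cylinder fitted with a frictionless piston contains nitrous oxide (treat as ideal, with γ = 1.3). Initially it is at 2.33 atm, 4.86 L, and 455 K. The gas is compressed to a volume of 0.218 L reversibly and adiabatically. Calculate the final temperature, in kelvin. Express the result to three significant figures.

Adiabatic: T₁V₁^(γ−1) = T₂V₂^(γ−1) ⇒ T₂ = T₁ (V₁/V₂)^(γ−1).
T₂ = 455 × (4.86/0.218)^(0.3) = 1155 K.

T₂ ≈ 1150 K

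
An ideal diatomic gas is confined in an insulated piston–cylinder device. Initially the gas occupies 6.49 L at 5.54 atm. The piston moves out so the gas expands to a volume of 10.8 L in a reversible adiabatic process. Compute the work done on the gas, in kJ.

W ≈ -1.68 kJ

γ = 7/5 for a diatomic ideal gas.
P₂ = P₁(V₁/V₂)^γ = 5.54×(6.49/10.8)^(7/5) = 2.716 atm.
For a reversible adiabat, W_by_gas = (P₁V₁ − P₂V₂)/(γ−1).
W_by = (561300×0.00649 − 275200×0.0108) / (2/5) = 1679 J.
W_on_gas = −W_by = -1679 J.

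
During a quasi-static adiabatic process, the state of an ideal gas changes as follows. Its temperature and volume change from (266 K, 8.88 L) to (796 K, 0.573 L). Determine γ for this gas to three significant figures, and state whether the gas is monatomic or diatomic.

γ ≈ 1.40; diatomic

TV^(γ−1) = const ⇒ γ − 1 = ln(T₂/T₁) / ln(V₁/V₂).
γ = 1 + ln(796/266) / ln(8.88/0.573) = 1.4.
γ ≈ 1.40 is close to 7/5, so the gas is diatomic.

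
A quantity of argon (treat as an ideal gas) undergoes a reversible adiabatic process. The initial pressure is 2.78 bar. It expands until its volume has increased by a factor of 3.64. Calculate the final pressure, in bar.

P₂ ≈ 0.323 bar

Adiabatic: P₁V₁^γ = P₂V₂^γ ⇒ P₂ = P₁ (V₁/V₂)^γ.
For a monatomic ideal gas γ = 5/3.
P₂ = 2.78 × (1/3.64)^(5/3) = 0.3228 bar.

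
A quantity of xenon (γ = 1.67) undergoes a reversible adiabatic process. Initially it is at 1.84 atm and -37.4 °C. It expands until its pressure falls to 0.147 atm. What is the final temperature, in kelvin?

Along an adiabat T P^((1−γ)/γ) is constant, so T₂ = T₁ (P₂/P₁)^((γ−1)/γ).
T₁ = -37.4 °C = 235.7 K.
T₂ = 235.7 × (0.147/1.84)^(0.401) = 85.53 K.

T₂ ≈ 85.5 K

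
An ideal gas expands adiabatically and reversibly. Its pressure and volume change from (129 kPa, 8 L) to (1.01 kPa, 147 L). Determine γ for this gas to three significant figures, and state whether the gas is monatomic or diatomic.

PV^γ = const ⇒ γ = ln(P₂/P₁) / ln(V₁/V₂).
γ = ln(1.01/129) / ln(8/147) = 1.666.
γ ≈ 1.67 is close to 5/3, so the gas is monatomic.

γ ≈ 1.67; monatomic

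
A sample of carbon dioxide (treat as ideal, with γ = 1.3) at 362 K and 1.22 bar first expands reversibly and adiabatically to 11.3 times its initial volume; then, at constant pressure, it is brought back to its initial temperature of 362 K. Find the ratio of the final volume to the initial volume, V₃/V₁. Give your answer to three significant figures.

V₃/V₁ ≈ 23.4

Adiabatic step: V₂/V₁ = 11.3; T₂ = T₁·(1/11.3)^(0.3) = 174.9 K.
Isobaric step: V₃/V₂ = T₃/T₂ = 362/174.9.
V₃/V₁ = (V₂/V₁)(V₃/V₂) = 11.3 × (362/174.9) = 23.39.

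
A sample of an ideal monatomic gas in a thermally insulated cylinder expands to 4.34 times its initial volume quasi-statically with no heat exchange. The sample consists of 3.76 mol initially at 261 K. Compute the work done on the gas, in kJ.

W ≈ -7.64 kJ

For a reversible adiabat TV^(γ−1) is constant, so T₂ = T₁ (V₁/V₂)^(γ−1).
γ = 5/3 for a monatomic ideal gas, so γ−1 = 2/3.
T₂ = 261 × (1/4.34)^(2/3) = 98.1 K.
Q = 0, so ΔU = W_on_gas = nCᵥΔT with Cᵥ = R/(γ−1) = 12.47 J/(mol·K).
ΔU = 3.76 × 12.47 × (98.1 − 261) = -7639 J.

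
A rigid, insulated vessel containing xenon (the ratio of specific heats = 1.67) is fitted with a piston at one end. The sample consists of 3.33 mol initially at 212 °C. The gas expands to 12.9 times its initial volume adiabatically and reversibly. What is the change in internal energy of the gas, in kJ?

Adiabatic: T₁V₁^(γ−1) = T₂V₂^(γ−1) ⇒ T₂ = T₁ (V₁/V₂)^(γ−1).
T₁ = 212 °C = 485.1 K.
T₂ = 485.1 × (1/12.9)^(0.67) = 87.45 K.
Q = 0, so ΔU = W_on_gas = nCᵥΔT with Cᵥ = R/(γ−1) = 12.41 J/(mol·K).
ΔU = 3.33 × 12.41 × (87.45 − 485.1) = -16430 J.

ΔU ≈ -16.4 kJ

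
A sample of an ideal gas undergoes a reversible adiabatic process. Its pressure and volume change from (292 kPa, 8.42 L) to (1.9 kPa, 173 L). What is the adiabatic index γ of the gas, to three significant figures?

γ ≈ 1.67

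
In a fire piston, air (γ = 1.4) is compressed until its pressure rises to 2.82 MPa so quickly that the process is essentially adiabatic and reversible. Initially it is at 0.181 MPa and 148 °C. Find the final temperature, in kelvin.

T₂ ≈ 923 K

Along an adiabat T P^((1−γ)/γ) is constant, so T₂ = T₁ (P₂/P₁)^((γ−1)/γ).
T₁ = 148 °C = 421.1 K.
T₂ = 421.1 × (2.82/0.181)^(0.286) = 922.9 K.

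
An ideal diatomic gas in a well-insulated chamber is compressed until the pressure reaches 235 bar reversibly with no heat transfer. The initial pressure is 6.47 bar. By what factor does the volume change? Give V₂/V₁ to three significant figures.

V₂/V₁ ≈ 0.0768

From PV^γ = const, V₂/V₁ = (P₁/P₂)^(1/γ).
For a diatomic ideal gas γ = 7/5.
V₂/V₁ = (6.47/235)^(5/7) = 0.07684.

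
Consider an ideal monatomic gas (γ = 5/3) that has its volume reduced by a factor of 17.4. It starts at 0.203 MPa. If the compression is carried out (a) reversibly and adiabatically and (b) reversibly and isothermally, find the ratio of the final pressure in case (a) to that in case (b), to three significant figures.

P_adiabatic / P_isothermal ≈ 6.71

Isothermal: P_b = P₁(V₁/V₂) = 0.203×17.4.
Adiabatic: P_a = P₁(V₁/V₂)^γ = 0.203×17.4^(5/3).
P_a/P_b = (V₁/V₂)^(γ−1) = 17.4^(2/3) = 6.715.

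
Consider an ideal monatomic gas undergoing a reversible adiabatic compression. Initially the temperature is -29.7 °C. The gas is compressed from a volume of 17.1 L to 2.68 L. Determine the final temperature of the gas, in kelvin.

T₂ ≈ 837 K

For a reversible adiabat TV^(γ−1) is constant, so T₂ = T₁ (V₁/V₂)^(γ−1).
For a monatomic ideal gas γ = 5/3, so γ−1 = 2/3.
T₁ = -29.7 °C = 243.4 K.
T₂ = 243.4 × (17.1/2.68)^(2/3) = 837.5 K.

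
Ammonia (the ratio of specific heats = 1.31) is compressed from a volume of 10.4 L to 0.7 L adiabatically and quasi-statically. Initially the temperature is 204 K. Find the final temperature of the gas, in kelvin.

T₂ ≈ 471 K

Adiabatic: T₁V₁^(γ−1) = T₂V₂^(γ−1) ⇒ T₂ = T₁ (V₁/V₂)^(γ−1).
T₂ = 204 × (10.4/0.7)^(0.31) = 470.9 K.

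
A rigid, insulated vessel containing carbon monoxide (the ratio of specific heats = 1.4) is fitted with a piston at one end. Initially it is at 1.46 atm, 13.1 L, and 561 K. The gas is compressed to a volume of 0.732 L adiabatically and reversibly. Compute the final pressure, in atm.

Adiabatic: P₁V₁^γ = P₂V₂^γ ⇒ P₂ = P₁ (V₁/V₂)^γ.
P₂ = 1.46 × (13.1/0.732)^(1.4) = 82.84 atm.

P₂ ≈ 82.8 atm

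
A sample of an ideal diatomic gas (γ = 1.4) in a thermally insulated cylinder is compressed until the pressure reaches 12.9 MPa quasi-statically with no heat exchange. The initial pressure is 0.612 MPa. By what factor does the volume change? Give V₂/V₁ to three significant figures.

From PV^γ = const, V₂/V₁ = (P₁/P₂)^(1/γ).
V₂/V₁ = (0.612/12.9)^(0.714) = 0.1133.

V₂/V₁ ≈ 0.113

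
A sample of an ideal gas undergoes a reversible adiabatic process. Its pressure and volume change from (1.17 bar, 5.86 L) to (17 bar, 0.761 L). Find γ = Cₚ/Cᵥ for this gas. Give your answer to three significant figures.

PV^γ = const ⇒ γ = ln(P₂/P₁) / ln(V₁/V₂).
γ = ln(17/1.17) / ln(5.86/0.761) = 1.311.

γ ≈ 1.31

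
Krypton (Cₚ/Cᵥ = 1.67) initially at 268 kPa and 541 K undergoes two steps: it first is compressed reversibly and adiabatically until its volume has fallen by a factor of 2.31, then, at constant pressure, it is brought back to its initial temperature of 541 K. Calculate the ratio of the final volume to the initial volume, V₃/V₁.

V₃/V₁ ≈ 0.247

Adiabatic step: V₂/V₁ = 0.4329; T₂ = T₁·2.31^(0.67) = 948 K.
Isobaric step: V₃/V₂ = T₃/T₂ = 541/948.
V₃/V₁ = (V₂/V₁)(V₃/V₂) = 0.4329 × (541/948) = 0.247.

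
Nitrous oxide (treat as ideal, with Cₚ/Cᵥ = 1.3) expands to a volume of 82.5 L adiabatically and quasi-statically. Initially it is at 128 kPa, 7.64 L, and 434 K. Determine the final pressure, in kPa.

P₂ ≈ 5.81 kPa

Adiabatic: P₁V₁^γ = P₂V₂^γ ⇒ P₂ = P₁ (V₁/V₂)^γ.
P₂ = 128 × (7.64/82.5)^(1.3) = 5.806 kPa.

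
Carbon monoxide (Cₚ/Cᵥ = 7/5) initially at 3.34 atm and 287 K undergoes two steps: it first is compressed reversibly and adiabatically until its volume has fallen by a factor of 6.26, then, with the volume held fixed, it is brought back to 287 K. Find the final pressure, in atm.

P₃ ≈ 20.9 atm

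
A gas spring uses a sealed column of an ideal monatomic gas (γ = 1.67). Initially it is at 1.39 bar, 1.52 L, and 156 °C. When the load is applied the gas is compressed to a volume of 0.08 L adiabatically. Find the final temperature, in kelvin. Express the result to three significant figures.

T₂ ≈ 3090 K

For a reversible adiabat TV^(γ−1) is constant, so T₂ = T₁ (V₁/V₂)^(γ−1).
T₁ = 156 °C = 429.1 K.
T₂ = 429.1 × (1.52/0.08)^(0.67) = 3086 K.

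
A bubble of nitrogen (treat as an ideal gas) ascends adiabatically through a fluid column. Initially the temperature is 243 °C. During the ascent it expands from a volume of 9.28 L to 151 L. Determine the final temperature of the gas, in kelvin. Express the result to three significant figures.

T₂ ≈ 169 K

Adiabatic: T₁V₁^(γ−1) = T₂V₂^(γ−1) ⇒ T₂ = T₁ (V₁/V₂)^(γ−1).
For a diatomic ideal gas γ = 7/5, so γ−1 = 2/5.
T₁ = 243 °C = 516.1 K.
T₂ = 516.1 × (9.28/151)^(2/5) = 169.1 K.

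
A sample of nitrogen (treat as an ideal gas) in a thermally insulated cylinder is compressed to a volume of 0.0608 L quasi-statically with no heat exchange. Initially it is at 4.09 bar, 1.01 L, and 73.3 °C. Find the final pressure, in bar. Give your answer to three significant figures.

Since PV^γ is constant along a reversible adiabat, P₂ = P₁ (V₁/V₂)^γ.
γ = 7/5 for a diatomic ideal gas.
P₂ = 4.09 × (1.01/0.0608)^(7/5) = 209.1 bar.

P₂ ≈ 209 bar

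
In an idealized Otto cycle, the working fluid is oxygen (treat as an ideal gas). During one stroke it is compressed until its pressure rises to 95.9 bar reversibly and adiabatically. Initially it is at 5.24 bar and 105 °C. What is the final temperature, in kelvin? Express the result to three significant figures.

T₂ ≈ 868 K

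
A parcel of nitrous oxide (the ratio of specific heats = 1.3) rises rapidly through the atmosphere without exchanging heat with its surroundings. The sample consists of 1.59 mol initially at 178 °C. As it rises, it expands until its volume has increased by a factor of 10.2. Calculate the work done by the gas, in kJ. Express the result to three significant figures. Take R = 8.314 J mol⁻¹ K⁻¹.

For a reversible adiabat TV^(γ−1) is constant, so T₂ = T₁ (V₁/V₂)^(γ−1).
T₁ = 178 °C = 451.1 K.
T₂ = 451.1 × (1/10.2)^(0.3) = 224.8 K.
Q = 0, so ΔU = W_on_gas = nCᵥΔT with Cᵥ = R/(γ−1) = 27.71 J/(mol·K).
ΔU = 1.59 × 27.71 × (224.8 − 451.1) = -9975 J.
Work done by the gas = −ΔU = 9975 J.

W ≈ 9.98 kJ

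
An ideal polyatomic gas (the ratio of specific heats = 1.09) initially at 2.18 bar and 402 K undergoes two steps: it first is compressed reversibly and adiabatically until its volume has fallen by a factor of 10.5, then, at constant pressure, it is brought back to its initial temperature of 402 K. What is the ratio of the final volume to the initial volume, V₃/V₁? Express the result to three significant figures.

V₃/V₁ ≈ 0.0771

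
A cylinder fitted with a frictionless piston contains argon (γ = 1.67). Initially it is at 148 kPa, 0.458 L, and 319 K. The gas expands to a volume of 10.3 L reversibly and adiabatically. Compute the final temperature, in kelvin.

T₂ ≈ 39.6 K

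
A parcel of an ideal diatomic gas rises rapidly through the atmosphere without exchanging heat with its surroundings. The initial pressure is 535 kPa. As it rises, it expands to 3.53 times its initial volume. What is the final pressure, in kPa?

Adiabatic: P₁V₁^γ = P₂V₂^γ ⇒ P₂ = P₁ (V₁/V₂)^γ.
For a diatomic ideal gas γ = 7/5.
P₂ = 535 × (1/3.53)^(7/5) = 91.51 kPa.

P₂ ≈ 91.5 kPa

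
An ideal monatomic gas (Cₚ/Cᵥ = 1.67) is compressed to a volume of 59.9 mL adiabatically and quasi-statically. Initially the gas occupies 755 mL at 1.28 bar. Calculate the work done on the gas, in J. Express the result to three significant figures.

P₂ = P₁(V₁/V₂)^γ = 1.28×(755/59.9)^(1.67) = 88.12 bar.
For a reversible adiabat, W_by_gas = (P₁V₁ − P₂V₂)/(γ−1).
W_by = (128000×0.000755 − 8.812×10^6×5.99×10^-5) / (0.67) = -643.6 J.
W_on_gas = −W_by = 643.6 J.

W ≈ 644 J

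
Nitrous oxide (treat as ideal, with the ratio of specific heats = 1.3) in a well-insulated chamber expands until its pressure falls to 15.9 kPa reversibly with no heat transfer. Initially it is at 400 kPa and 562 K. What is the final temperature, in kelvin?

T₂ ≈ 267 K

Along an adiabat T P^((1−γ)/γ) is constant, so T₂ = T₁ (P₂/P₁)^((γ−1)/γ).
T₂ = 562 × (15.9/400)^(0.231) = 267 K.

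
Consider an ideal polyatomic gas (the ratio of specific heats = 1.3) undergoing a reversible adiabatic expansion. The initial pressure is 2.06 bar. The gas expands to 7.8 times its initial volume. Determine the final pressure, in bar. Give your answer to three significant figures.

Adiabatic: P₁V₁^γ = P₂V₂^γ ⇒ P₂ = P₁ (V₁/V₂)^γ.
P₂ = 2.06 × (1/7.8)^(1.3) = 0.1426 bar.

P₂ ≈ 0.143 bar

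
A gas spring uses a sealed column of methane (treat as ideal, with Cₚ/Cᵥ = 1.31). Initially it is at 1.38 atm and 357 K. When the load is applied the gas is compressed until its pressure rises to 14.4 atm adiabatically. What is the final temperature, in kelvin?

Along an adiabat T P^((1−γ)/γ) is constant, so T₂ = T₁ (P₂/P₁)^((γ−1)/γ).
T₂ = 357 × (14.4/1.38)^(0.237) = 621.8 K.

T₂ ≈ 622 K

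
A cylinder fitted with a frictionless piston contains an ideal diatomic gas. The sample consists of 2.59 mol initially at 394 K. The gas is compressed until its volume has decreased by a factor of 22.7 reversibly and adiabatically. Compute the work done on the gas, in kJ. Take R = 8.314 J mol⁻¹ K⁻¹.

W ≈ 52.7 kJ

Adiabatic: T₁V₁^(γ−1) = T₂V₂^(γ−1) ⇒ T₂ = T₁ (V₁/V₂)^(γ−1).
γ = 7/5 for a diatomic ideal gas, so γ−1 = 2/5.
T₂ = 394 × 22.7^(2/5) = 1374 K.
Q = 0, so ΔU = W_on_gas = nCᵥΔT with Cᵥ = R/(γ−1) = 20.79 J/(mol·K).
ΔU = 2.59 × 20.79 × (1374 − 394) = 52740 J.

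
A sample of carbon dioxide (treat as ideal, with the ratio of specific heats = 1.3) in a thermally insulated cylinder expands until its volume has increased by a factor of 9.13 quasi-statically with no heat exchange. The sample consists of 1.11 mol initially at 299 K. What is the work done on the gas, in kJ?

W ≈ -4.46 kJ

Adiabatic: T₁V₁^(γ−1) = T₂V₂^(γ−1) ⇒ T₂ = T₁ (V₁/V₂)^(γ−1).
T₂ = 299 × (1/9.13)^(0.3) = 154 K.
Q = 0, so ΔU = W_on_gas = nCᵥΔT with Cᵥ = R/(γ−1) = 27.71 J/(mol·K).
ΔU = 1.11 × 27.71 × (154 − 299) = -4460 J.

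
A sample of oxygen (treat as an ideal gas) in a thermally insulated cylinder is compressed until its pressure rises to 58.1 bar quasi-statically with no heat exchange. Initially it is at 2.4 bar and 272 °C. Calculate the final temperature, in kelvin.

Adiabatic: T₂/T₁ = (P₂/P₁)^((γ−1)/γ).
For a diatomic ideal gas γ = 7/5, so (γ−1)/γ = 2/7.
T₁ = 272 °C = 545.1 K.
T₂ = 545.1 × (58.1/2.4)^(2/7) = 1355 K.

T₂ ≈ 1350 K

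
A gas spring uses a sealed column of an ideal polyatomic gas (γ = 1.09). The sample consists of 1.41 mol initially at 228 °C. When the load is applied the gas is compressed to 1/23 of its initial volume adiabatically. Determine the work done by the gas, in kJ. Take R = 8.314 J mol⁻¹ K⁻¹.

Adiabatic: T₁V₁^(γ−1) = T₂V₂^(γ−1) ⇒ T₂ = T₁ (V₁/V₂)^(γ−1).
T₁ = 228 °C = 501.1 K.
T₂ = 501.1 × 23^(0.09) = 664.5 K.
Q = 0, so ΔU = W_on_gas = nCᵥΔT with Cᵥ = R/(γ−1) = 92.38 J/(mol·K).
ΔU = 1.41 × 92.38 × (664.5 − 501.1) = 21280 J.
Work done by the gas = −ΔU = -21280 J.

W ≈ -21.3 kJ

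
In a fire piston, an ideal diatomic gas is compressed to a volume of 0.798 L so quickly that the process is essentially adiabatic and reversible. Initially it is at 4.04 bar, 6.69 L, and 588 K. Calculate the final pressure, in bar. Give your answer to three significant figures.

P₂ ≈ 79.3 bar

Since PV^γ is constant along a reversible adiabat, P₂ = P₁ (V₁/V₂)^γ.
γ = 7/5 for a diatomic ideal gas.
P₂ = 4.04 × (6.69/0.798)^(7/5) = 79.28 bar.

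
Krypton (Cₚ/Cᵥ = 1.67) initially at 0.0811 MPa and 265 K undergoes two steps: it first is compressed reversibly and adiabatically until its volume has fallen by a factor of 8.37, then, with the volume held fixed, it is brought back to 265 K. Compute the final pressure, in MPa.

P₃ ≈ 0.679 MPa

Adiabatic step (PV^γ = const): P₂ = 0.0811×8.37^(1.67) = 2.818 MPa; T₂ = 265×8.37^(0.67) = 1100 K.
Isochoric: P₃ = P₂(T₃/T₂) = 2.818 × (265/1100) = 0.6788 MPa.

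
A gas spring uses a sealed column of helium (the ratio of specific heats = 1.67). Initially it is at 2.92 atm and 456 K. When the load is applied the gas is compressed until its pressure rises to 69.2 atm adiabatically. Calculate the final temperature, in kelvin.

T₂ ≈ 1620 K

Adiabatic: T₂/T₁ = (P₂/P₁)^((γ−1)/γ).
T₂ = 456 × (69.2/2.92)^(0.401) = 1624 K.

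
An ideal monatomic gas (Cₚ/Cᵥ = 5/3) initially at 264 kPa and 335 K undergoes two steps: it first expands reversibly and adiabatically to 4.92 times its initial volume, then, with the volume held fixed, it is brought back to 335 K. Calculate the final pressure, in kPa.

P₃ ≈ 53.7 kPa

Adiabatic step (PV^γ = const): P₂ = 264×(1/4.92)^(5/3) = 18.55 kPa; T₂ = 335×(1/4.92)^(2/3) = 115.8 K.
Isochoric: P₃ = P₂(T₃/T₂) = 18.55 × (335/115.8) = 53.66 kPa.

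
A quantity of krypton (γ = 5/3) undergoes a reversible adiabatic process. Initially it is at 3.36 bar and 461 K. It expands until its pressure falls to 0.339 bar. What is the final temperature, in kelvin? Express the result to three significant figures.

T₂ ≈ 184 K

Adiabatic: T₂/T₁ = (P₂/P₁)^((γ−1)/γ).
T₂ = 461 × (0.339/3.36)^(2/5) = 184.2 K.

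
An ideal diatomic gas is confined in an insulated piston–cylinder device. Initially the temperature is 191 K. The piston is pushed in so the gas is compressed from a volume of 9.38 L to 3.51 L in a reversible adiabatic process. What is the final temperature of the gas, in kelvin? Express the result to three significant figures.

T₂ ≈ 283 K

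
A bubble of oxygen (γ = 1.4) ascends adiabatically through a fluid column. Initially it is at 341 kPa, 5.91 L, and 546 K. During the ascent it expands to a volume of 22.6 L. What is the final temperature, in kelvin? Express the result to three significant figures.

For a reversible adiabat TV^(γ−1) is constant, so T₂ = T₁ (V₁/V₂)^(γ−1).
T₂ = 546 × (5.91/22.6)^(0.4) = 319.3 K.

T₂ ≈ 319 K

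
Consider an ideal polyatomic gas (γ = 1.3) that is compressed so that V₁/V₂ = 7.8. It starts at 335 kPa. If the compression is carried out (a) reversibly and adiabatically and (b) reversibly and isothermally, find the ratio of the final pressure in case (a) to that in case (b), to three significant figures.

P_adiabatic / P_isothermal ≈ 1.85

Isothermal: P_b = P₁(V₁/V₂) = 335×7.8.
Adiabatic: P_a = P₁(V₁/V₂)^γ = 335×7.8^(1.3).
P_a/P_b = (V₁/V₂)^(γ−1) = 7.8^(0.3) = 1.852.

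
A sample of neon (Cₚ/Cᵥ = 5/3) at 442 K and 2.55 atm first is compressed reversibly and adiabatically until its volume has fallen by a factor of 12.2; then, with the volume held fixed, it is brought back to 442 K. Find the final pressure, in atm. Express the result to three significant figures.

P₃ ≈ 31.1 atm

Adiabatic step (PV^γ = const): P₂ = 2.55×12.2^(5/3) = 164.9 atm; T₂ = 442×12.2^(2/3) = 2342 K.
Isochoric: P₃ = P₂(T₃/T₂) = 164.9 × (442/2342) = 31.11 atm.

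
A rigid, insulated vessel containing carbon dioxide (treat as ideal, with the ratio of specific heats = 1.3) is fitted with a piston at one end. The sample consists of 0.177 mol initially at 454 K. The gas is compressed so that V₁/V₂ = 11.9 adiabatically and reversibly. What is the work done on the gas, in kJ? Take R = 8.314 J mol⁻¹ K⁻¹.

W ≈ 2.45 kJ

For a reversible adiabat TV^(γ−1) is constant, so T₂ = T₁ (V₁/V₂)^(γ−1).
T₂ = 454 × 11.9^(0.3) = 954.4 K.
Q = 0, so ΔU = W_on_gas = nCᵥΔT with Cᵥ = R/(γ−1) = 27.71 J/(mol·K).
ΔU = 0.177 × 27.71 × (954.4 − 454) = 2454 J.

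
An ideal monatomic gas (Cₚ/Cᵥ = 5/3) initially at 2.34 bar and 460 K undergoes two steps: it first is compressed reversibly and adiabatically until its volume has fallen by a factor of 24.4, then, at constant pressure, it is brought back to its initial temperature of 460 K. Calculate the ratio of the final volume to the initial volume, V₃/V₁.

V₃/V₁ ≈ 0.00487

Adiabatic step: V₂/V₁ = 0.04098; T₂ = T₁·24.4^(2/3) = 3870 K.
Isobaric step: V₃/V₂ = T₃/T₂ = 460/3870.
V₃/V₁ = (V₂/V₁)(V₃/V₂) = 0.04098 × (460/3870) = 0.004872.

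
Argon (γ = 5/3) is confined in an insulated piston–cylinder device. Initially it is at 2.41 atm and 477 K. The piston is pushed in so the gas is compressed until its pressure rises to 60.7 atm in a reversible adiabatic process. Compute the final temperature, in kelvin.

T₂ ≈ 1730 K

Adiabatic: T₂/T₁ = (P₂/P₁)^((γ−1)/γ).
T₂ = 477 × (60.7/2.41)^(2/5) = 1734 K.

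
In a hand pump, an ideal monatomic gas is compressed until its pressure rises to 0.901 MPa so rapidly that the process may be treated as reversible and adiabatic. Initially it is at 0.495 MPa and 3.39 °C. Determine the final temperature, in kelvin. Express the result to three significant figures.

T₂ ≈ 351 K

Along an adiabat T P^((1−γ)/γ) is constant, so T₂ = T₁ (P₂/P₁)^((γ−1)/γ).
For a monatomic ideal gas γ = 5/3, so (γ−1)/γ = 2/5.
T₁ = 3.39 °C = 276.5 K.
T₂ = 276.5 × (0.901/0.495)^(2/5) = 351.4 K.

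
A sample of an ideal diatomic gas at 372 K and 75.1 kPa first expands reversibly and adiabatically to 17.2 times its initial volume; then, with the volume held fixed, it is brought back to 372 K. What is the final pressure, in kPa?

P₃ ≈ 4.37 kPa

For a diatomic ideal gas γ = 7/5.
Adiabatic step (PV^γ = const): P₂ = 75.1×(1/17.2)^(7/5) = 1.399 kPa; T₂ = 372×(1/17.2)^(2/5) = 119.2 K.
Isochoric: P₃ = P₂(T₃/T₂) = 1.399 × (372/119.2) = 4.366 kPa.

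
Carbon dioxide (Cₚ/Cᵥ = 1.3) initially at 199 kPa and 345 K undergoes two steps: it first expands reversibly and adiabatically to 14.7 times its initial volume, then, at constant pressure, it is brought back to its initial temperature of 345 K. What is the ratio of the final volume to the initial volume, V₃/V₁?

Adiabatic step: V₂/V₁ = 14.7; T₂ = T₁·(1/14.7)^(0.3) = 154 K.
Isobaric step: V₃/V₂ = T₃/T₂ = 345/154.
V₃/V₁ = (V₂/V₁)(V₃/V₂) = 14.7 × (345/154) = 32.92.

V₃/V₁ ≈ 32.9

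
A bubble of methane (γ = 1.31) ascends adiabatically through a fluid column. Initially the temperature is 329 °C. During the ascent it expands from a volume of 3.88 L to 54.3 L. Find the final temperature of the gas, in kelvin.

T₂ ≈ 266 K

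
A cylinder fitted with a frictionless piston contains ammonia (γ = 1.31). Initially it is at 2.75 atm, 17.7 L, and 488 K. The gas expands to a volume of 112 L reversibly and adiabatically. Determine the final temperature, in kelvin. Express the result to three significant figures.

Adiabatic: T₁V₁^(γ−1) = T₂V₂^(γ−1) ⇒ T₂ = T₁ (V₁/V₂)^(γ−1).
T₂ = 488 × (17.7/112)^(0.31) = 275.4 K.

T₂ ≈ 275 K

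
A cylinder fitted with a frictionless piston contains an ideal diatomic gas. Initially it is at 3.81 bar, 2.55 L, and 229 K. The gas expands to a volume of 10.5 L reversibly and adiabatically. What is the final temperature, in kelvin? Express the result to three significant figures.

Adiabatic: T₁V₁^(γ−1) = T₂V₂^(γ−1) ⇒ T₂ = T₁ (V₁/V₂)^(γ−1).
γ = 7/5 for a diatomic ideal gas.
T₂ = 229 × (2.55/10.5)^(2/5) = 130 K.

T₂ ≈ 130 K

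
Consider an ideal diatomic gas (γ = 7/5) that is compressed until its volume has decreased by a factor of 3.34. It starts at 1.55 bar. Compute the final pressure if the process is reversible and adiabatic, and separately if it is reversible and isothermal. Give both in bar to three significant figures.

adiabatic: 8.39 bar; isothermal: 5.18 bar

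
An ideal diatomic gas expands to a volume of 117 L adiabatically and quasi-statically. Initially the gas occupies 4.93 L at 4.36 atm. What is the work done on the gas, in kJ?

W ≈ -3.91 kJ

γ = 7/5 for a diatomic ideal gas.
P₂ = P₁(V₁/V₂)^γ = 4.36×(4.93/117)^(7/5) = 0.05176 atm.
For a reversible adiabat, W_by_gas = (P₁V₁ − P₂V₂)/(γ−1).
W_by = (441800×0.00493 − 5245×0.117) / (2/5) = 3911 J.
W_on_gas = −W_by = -3911 J.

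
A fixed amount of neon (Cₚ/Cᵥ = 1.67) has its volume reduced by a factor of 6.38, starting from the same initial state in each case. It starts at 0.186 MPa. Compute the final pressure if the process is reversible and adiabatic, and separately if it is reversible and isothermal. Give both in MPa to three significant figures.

Isothermal: P₂ = P₁(V₁/V₂) = 0.186×6.38 = 1.187 MPa.
Adiabatic: P₂ = P₁(V₁/V₂)^γ = 0.186×6.38^(1.67) = 4.107 MPa.

adiabatic: 4.11 MPa; isothermal: 1.19 MPa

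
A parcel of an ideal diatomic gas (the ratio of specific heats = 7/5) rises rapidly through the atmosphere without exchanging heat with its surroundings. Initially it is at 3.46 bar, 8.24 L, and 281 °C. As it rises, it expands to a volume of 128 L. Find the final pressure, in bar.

Adiabatic: P₁V₁^γ = P₂V₂^γ ⇒ P₂ = P₁ (V₁/V₂)^γ.
P₂ = 3.46 × (8.24/128)^(7/5) = 0.07435 bar.

P₂ ≈ 0.0743 bar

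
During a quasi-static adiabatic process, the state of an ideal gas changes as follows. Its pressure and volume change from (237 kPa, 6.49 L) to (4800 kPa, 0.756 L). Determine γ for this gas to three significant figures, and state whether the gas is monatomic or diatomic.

PV^γ = const ⇒ γ = ln(P₂/P₁) / ln(V₁/V₂).
γ = ln(4800/237) / ln(6.49/0.756) = 1.399.
γ ≈ 1.40 is close to 7/5, so the gas is diatomic.

γ ≈ 1.40; diatomic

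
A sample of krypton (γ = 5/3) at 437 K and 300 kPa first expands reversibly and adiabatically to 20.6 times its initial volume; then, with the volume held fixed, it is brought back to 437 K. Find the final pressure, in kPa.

Adiabatic step (PV^γ = const): P₂ = 300×(1/20.6)^(5/3) = 1.938 kPa; T₂ = 437×(1/20.6)^(2/3) = 58.15 K.
Isochoric: P₃ = P₂(T₃/T₂) = 1.938 × (437/58.15) = 14.56 kPa.

P₃ ≈ 14.6 kPa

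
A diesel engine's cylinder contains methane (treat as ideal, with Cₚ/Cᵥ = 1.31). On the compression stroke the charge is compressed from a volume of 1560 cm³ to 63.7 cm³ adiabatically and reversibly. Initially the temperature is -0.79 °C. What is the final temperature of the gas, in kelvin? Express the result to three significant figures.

T₂ ≈ 734 K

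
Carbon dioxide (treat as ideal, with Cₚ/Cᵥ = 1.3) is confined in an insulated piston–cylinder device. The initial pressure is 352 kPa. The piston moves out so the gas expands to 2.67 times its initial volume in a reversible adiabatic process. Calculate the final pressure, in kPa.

P₂ ≈ 98.2 kPa

Adiabatic: P₁V₁^γ = P₂V₂^γ ⇒ P₂ = P₁ (V₁/V₂)^γ.
P₂ = 352 × (1/2.67)^(1.3) = 98.19 kPa.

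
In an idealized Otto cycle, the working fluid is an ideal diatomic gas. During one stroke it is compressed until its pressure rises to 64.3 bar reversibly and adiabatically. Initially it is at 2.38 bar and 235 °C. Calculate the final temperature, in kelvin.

T₂ ≈ 1300 K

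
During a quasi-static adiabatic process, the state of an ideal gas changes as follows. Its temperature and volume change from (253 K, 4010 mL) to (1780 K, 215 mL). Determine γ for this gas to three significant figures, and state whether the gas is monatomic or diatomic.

γ ≈ 1.67; monatomic

TV^(γ−1) = const ⇒ γ − 1 = ln(T₂/T₁) / ln(V₁/V₂).
γ = 1 + ln(1780/253) / ln(4010/215) = 1.667.
γ ≈ 1.67 is close to 5/3, so the gas is monatomic.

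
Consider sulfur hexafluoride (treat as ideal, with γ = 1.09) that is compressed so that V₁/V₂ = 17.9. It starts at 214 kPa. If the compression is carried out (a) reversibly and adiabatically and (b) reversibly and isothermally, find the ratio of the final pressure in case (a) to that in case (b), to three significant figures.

Isothermal: P_b = P₁(V₁/V₂) = 214×17.9.
Adiabatic: P_a = P₁(V₁/V₂)^γ = 214×17.9^(1.09).
P_a/P_b = (V₁/V₂)^(γ−1) = 17.9^(0.09) = 1.296.

P_adiabatic / P_isothermal ≈ 1.30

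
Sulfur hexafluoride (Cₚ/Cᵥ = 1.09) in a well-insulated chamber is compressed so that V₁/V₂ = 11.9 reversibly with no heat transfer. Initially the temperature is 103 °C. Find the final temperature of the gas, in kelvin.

T₂ ≈ 470 K

Adiabatic: T₁V₁^(γ−1) = T₂V₂^(γ−1) ⇒ T₂ = T₁ (V₁/V₂)^(γ−1).
T₁ = 103 °C = 376.1 K.
T₂ = 376.1 × 11.9^(0.09) = 470.1 K.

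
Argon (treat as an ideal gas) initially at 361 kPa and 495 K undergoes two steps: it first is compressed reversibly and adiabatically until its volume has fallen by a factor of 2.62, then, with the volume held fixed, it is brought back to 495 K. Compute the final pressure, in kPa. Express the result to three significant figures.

For a monatomic ideal gas γ = 5/3.
Adiabatic step (PV^γ = const): P₂ = 361×2.62^(5/3) = 1798 kPa; T₂ = 495×2.62^(2/3) = 940.7 K.
Isochoric: P₃ = P₂(T₃/T₂) = 1798 × (495/940.7) = 945.8 kPa.

P₃ ≈ 946 kPa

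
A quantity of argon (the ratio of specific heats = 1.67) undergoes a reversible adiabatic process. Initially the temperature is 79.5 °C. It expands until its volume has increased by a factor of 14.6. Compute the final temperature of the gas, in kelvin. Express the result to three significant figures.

T₂ ≈ 58.5 K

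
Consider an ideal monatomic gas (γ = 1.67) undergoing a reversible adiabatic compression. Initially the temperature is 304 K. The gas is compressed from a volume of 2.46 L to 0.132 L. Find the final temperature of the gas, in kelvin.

For a reversible adiabat TV^(γ−1) is constant, so T₂ = T₁ (V₁/V₂)^(γ−1).
T₂ = 304 × (2.46/0.132)^(0.67) = 2158 K.

T₂ ≈ 2160 K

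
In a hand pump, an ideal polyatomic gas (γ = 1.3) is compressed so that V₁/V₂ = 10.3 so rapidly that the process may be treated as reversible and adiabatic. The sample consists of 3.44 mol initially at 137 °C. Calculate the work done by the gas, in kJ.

W ≈ -39.6 kJ

Adiabatic: T₁V₁^(γ−1) = T₂V₂^(γ−1) ⇒ T₂ = T₁ (V₁/V₂)^(γ−1).
T₁ = 137 °C = 410.1 K.
T₂ = 410.1 × 10.3^(0.3) = 825.6 K.
Q = 0, so ΔU = W_on_gas = nCᵥΔT with Cᵥ = R/(γ−1) = 27.71 J/(mol·K).
ΔU = 3.44 × 27.71 × (825.6 − 410.1) = 39610 J.
Work done by the gas = −ΔU = -39610 J.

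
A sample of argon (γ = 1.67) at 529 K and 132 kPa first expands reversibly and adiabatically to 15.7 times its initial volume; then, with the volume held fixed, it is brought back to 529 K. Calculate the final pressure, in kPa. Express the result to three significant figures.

Adiabatic step (PV^γ = const): P₂ = 132×(1/15.7)^(1.67) = 1.329 kPa; T₂ = 529×(1/15.7)^(0.67) = 83.6 K.
Isochoric: P₃ = P₂(T₃/T₂) = 1.329 × (529/83.6) = 8.408 kPa.

P₃ ≈ 8.41 kPa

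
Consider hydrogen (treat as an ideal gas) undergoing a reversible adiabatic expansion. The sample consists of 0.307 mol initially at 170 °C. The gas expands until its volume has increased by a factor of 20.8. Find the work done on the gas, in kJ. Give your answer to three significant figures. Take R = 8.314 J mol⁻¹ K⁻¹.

W ≈ -1.99 kJ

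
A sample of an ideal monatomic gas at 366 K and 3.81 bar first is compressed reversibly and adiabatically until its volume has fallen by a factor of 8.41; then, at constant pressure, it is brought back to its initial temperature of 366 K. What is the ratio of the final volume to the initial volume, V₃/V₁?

V₃/V₁ ≈ 0.0288

For a monatomic ideal gas γ = 5/3.
Adiabatic step: V₂/V₁ = 0.1189; T₂ = T₁·8.41^(2/3) = 1514 K.
Isobaric step: V₃/V₂ = T₃/T₂ = 366/1514.
V₃/V₁ = (V₂/V₁)(V₃/V₂) = 0.1189 × (366/1514) = 0.02875.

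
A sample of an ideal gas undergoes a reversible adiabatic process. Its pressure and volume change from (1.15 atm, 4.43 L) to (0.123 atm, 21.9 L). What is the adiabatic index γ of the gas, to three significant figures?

PV^γ = const ⇒ γ = ln(P₂/P₁) / ln(V₁/V₂).
γ = ln(0.123/1.15) / ln(4.43/21.9) = 1.399.

γ ≈ 1.40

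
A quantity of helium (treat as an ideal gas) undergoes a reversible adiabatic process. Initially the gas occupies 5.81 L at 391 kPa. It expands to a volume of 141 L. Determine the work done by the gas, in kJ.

γ = 5/3 for a monatomic ideal gas.
P₂ = P₁(V₁/V₂)^γ = 391×(5.81/141)^(5/3) = 1.922 kPa.
For a reversible adiabat, W_by_gas = (P₁V₁ − P₂V₂)/(γ−1).
W_by = (391000×0.00581 − 1922×0.141) / (2/3) = 3001 J.

W ≈ 3.00 kJ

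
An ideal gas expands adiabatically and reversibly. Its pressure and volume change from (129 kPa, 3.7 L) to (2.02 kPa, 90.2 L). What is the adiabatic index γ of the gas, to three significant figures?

γ ≈ 1.30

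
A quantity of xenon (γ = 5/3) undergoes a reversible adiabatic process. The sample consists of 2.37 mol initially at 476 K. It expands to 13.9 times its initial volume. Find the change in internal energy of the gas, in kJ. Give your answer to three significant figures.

ΔU ≈ -11.6 kJ

Adiabatic: T₁V₁^(γ−1) = T₂V₂^(γ−1) ⇒ T₂ = T₁ (V₁/V₂)^(γ−1).
T₂ = 476 × (1/13.9)^(2/3) = 82.34 K.
Q = 0, so ΔU = W_on_gas = nCᵥΔT with Cᵥ = R/(γ−1) = 12.47 J/(mol·K).
ΔU = 2.37 × 12.47 × (82.34 − 476) = -11640 J.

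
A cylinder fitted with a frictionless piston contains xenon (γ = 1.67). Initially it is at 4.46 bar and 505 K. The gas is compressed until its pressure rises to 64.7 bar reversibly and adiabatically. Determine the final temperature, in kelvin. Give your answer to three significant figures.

Along an adiabat T P^((1−γ)/γ) is constant, so T₂ = T₁ (P₂/P₁)^((γ−1)/γ).
T₂ = 505 × (64.7/4.46)^(0.401) = 1477 K.

T₂ ≈ 1480 K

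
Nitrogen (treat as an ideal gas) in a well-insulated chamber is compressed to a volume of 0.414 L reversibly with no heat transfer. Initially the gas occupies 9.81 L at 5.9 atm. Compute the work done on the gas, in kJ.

W ≈ 37.3 kJ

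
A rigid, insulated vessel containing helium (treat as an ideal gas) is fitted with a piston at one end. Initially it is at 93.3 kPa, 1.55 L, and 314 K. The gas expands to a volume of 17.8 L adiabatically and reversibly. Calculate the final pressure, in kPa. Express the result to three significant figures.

P₂ ≈ 1.60 kPa

Since PV^γ is constant along a reversible adiabat, P₂ = P₁ (V₁/V₂)^γ.
γ = 5/3 for a monatomic ideal gas.
P₂ = 93.3 × (1.55/17.8)^(5/3) = 1.596 kPa.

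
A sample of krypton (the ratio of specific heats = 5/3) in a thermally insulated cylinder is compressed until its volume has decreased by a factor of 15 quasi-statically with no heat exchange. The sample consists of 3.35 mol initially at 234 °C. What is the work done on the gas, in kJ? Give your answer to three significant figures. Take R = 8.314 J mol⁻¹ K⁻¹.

W ≈ 108 kJ

For a reversible adiabat TV^(γ−1) is constant, so T₂ = T₁ (V₁/V₂)^(γ−1).
T₁ = 234 °C = 507.1 K.
T₂ = 507.1 × 15^(2/3) = 3085 K.
Q = 0, so ΔU = W_on_gas = nCᵥΔT with Cᵥ = R/(γ−1) = 12.47 J/(mol·K).
ΔU = 3.35 × 12.47 × (3085 − 507.1) = 107700 J.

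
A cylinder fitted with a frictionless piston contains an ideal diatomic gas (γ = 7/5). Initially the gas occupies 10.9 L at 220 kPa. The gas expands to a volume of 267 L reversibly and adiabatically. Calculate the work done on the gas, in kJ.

W ≈ -4.33 kJ

P₂ = P₁(V₁/V₂)^γ = 220×(10.9/267)^(7/5) = 2.499 kPa.
For a reversible adiabat, W_by_gas = (P₁V₁ − P₂V₂)/(γ−1).
W_by = (220000×0.0109 − 2499×0.267) / (2/5) = 4327 J.
W_on_gas = −W_by = -4327 J.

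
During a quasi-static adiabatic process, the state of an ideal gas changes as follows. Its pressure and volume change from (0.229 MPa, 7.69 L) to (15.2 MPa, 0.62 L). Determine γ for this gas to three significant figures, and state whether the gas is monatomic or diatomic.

γ ≈ 1.67; monatomic

PV^γ = const ⇒ γ = ln(P₂/P₁) / ln(V₁/V₂).
γ = ln(15.2/0.229) / ln(7.69/0.62) = 1.666.
γ ≈ 1.67 is close to 5/3, so the gas is monatomic.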